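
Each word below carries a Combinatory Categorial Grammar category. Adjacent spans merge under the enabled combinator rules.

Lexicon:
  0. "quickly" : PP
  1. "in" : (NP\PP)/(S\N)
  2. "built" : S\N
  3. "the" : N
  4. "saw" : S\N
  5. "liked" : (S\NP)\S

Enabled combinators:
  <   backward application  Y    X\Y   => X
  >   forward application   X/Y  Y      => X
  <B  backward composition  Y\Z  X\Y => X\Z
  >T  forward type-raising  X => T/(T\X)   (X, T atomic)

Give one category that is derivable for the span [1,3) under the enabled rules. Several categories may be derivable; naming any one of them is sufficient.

NP\PP

[0,6] S   >
  [0,1] S/(S\PP)   >T
    [0,1] "quickly" : PP
  [1,6] S\PP   <B
    [1,3] NP\PP   >
      [1,2] "in" : (NP\PP)/(S\N)
      [2,3] "built" : S\N
    [3,6] S\NP   <
      [3,5] S   <
        [3,4] "the" : N
        [4,5] "saw" : S\N
      [5,6] "liked" : (S\NP)\S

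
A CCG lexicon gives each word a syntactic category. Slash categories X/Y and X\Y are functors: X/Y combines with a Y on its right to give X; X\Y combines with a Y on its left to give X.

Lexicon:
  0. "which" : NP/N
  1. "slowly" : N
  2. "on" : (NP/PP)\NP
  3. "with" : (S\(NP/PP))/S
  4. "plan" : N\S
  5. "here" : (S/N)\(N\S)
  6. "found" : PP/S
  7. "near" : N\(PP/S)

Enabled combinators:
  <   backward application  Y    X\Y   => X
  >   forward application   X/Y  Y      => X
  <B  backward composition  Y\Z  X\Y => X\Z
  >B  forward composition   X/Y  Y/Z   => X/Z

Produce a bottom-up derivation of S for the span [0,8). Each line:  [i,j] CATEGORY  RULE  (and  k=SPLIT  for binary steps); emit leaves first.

[0,8] S   <
  [0,3] NP/PP   <
    [0,2] NP   >
      [0,1] "which" : NP/N
      [1,2] "slowly" : N
    [2,3] "on" : (NP/PP)\NP
  [3,8] S\(NP/PP)   >
    [3,4] "with" : (S\(NP/PP))/S
    [4,8] S   >
      [4,6] S/N   <
        [4,5] "plan" : N\S
        [5,6] "here" : (S/N)\(N\S)
      [6,8] N   <
        [6,7] "found" : PP/S
        [7,8] "near" : N\(PP/S)

[0,1] NP/N  lex  "which"
[1,2] N  lex  "slowly"
[0,2] NP  >  k=1
[2,3] (NP/PP)\NP  lex  "on"
[0,3] NP/PP  <  k=2
[3,4] (S\(NP/PP))/S  lex  "with"
[4,5] N\S  lex  "plan"
[5,6] (S/N)\(N\S)  lex  "here"
[4,6] S/N  <  k=5
[6,7] PP/S  lex  "found"
[7,8] N\(PP/S)  lex  "near"
[6,8] N  <  k=7
[4,8] S  >  k=6
[3,8] S\(NP/PP)  >  k=4
[0,8] S  <  k=3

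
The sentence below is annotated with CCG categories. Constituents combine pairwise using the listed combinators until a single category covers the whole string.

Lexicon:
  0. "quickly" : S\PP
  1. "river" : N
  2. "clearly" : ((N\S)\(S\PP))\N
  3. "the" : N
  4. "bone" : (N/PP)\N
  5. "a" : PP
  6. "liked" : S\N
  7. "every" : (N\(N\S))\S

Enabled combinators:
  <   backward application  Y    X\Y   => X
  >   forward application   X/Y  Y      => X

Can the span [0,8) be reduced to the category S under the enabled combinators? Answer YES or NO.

S\PP N ((N\S)\(S\PP))\N N (N/PP)\N PP S\N (N\(N\S))\S
CKY chart[0,8] = {N}; S ∉ chart

NO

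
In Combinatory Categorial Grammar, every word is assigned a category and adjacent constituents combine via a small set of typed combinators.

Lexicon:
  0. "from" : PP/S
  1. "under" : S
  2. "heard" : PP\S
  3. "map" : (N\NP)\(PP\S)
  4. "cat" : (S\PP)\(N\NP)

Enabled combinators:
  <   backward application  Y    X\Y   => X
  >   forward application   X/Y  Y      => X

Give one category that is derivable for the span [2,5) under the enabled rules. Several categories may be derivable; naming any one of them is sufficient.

S\PP

[0,5] S   <
  [0,2] PP   >
    [0,1] "from" : PP/S
    [1,2] "under" : S
  [2,5] S\PP   <
    [2,4] N\NP   <
      [2,3] "heard" : PP\S
      [3,4] "map" : (N\NP)\(PP\S)
    [4,5] "cat" : (S\PP)\(N\NP)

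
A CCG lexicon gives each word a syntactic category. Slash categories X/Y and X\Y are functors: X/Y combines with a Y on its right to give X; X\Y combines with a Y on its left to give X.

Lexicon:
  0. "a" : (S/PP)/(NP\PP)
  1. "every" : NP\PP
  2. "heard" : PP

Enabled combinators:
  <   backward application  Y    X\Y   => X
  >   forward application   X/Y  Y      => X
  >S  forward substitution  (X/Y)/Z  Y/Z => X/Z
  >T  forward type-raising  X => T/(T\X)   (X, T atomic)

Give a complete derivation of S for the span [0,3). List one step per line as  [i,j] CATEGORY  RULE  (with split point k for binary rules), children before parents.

[0,1] (S/PP)/(NP\PP)  lex  "a"
[1,2] NP\PP  lex  "every"
[0,2] S/PP  >  k=1
[2,3] PP  lex  "heard"
[0,3] S  >  k=2

[0,3] S   >
  [0,2] S/PP   >
    [0,1] "a" : (S/PP)/(NP\PP)
    [1,2] "every" : NP\PP
  [2,3] "heard" : PP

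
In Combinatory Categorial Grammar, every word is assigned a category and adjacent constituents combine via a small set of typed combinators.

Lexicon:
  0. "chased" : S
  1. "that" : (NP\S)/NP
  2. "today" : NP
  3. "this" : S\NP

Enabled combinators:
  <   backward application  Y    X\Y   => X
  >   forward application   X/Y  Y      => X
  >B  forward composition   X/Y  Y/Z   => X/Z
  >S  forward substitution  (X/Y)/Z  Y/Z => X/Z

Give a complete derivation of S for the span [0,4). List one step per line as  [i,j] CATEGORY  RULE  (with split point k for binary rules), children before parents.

[0,4] S   <
  [0,3] NP   <
    [0,1] "chased" : S
    [1,3] NP\S   >
      [1,2] "that" : (NP\S)/NP
      [2,3] "today" : NP
  [3,4] "this" : S\NP

[0,1] S  lex  "chased"
[1,2] (NP\S)/NP  lex  "that"
[2,3] NP  lex  "today"
[1,3] NP\S  >  k=2
[0,3] NP  <  k=1
[3,4] S\NP  lex  "this"
[0,4] S  <  k=3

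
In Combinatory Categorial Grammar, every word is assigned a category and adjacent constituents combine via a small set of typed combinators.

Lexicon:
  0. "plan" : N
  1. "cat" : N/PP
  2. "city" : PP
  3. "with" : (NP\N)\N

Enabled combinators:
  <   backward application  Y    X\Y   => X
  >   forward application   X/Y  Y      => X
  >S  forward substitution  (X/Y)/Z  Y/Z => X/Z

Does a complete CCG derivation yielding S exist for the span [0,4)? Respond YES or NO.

N N/PP PP (NP\N)\N
CKY chart[0,4] = {NP}; S ∉ chart

NO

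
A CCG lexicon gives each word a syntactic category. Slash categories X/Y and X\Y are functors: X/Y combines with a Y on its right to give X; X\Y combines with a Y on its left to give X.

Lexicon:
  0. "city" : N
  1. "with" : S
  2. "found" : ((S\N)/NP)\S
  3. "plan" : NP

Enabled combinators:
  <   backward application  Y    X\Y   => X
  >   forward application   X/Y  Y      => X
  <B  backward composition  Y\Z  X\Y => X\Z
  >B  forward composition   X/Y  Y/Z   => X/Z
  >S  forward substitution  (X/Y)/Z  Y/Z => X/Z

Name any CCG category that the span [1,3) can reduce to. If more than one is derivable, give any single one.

(S\N)/NP

[0,4] S   <
  [0,1] "city" : N
  [1,4] S\N   >
    [1,3] (S\N)/NP   <
      [1,2] "with" : S
      [2,3] "found" : ((S\N)/NP)\S
    [3,4] "plan" : NP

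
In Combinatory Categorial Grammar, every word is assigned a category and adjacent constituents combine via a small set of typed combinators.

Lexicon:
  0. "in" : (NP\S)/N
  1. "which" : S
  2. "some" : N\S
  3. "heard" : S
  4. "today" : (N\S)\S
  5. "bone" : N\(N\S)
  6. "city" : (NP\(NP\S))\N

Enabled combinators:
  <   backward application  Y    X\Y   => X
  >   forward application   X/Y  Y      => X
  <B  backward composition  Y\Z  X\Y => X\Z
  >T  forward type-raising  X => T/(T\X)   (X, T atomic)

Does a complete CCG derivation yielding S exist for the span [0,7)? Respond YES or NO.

(NP\S)/N S N\S S (N\S)\S N\(N\S) (NP\(NP\S))\N
CKY chart[0,7] = {N/(N\NP), NP, NP/(NP\NP), PP/(PP\NP), S/(S\NP)}; S ∉ chart

NO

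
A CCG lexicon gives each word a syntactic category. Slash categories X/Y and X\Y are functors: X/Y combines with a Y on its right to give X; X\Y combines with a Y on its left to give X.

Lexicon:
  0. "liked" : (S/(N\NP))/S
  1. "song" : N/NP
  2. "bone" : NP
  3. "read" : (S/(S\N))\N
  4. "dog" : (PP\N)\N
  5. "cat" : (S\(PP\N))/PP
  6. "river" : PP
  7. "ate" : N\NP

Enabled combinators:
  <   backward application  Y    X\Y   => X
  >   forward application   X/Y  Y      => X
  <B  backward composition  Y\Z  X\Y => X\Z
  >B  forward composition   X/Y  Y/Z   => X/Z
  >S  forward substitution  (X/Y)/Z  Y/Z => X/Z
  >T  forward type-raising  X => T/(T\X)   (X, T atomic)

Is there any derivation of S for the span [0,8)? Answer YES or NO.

YES

[0,8] S   >
  [0,7] S/(N\NP)   >
    [0,1] "liked" : (S/(N\NP))/S
    [1,7] S   >
      [1,4] S/(S\N)   <
        [1,3] N   >
          [1,2] "song" : N/NP
          [2,3] "bone" : NP
        [3,4] "read" : (S/(S\N))\N
      [4,7] S\N   <B
        [4,5] "dog" : (PP\N)\N
        [5,7] S\(PP\N)   >
          [5,6] "cat" : (S\(PP\N))/PP
          [6,7] "river" : PP
  [7,8] "ate" : N\NP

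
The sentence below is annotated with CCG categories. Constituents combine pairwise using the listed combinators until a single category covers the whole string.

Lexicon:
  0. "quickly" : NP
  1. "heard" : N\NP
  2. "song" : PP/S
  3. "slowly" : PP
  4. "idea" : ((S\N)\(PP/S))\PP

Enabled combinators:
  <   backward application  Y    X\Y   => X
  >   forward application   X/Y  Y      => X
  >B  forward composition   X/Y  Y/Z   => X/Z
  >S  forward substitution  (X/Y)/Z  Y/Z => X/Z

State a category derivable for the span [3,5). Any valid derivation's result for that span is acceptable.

(S\N)\(PP/S)

[0,5] S   <
  [0,2] N   <
    [0,1] "quickly" : NP
    [1,2] "heard" : N\NP
  [2,5] S\N   <
    [2,3] "song" : PP/S
    [3,5] (S\N)\(PP/S)   <
      [3,4] "slowly" : PP
      [4,5] "idea" : ((S\N)\(PP/S))\PP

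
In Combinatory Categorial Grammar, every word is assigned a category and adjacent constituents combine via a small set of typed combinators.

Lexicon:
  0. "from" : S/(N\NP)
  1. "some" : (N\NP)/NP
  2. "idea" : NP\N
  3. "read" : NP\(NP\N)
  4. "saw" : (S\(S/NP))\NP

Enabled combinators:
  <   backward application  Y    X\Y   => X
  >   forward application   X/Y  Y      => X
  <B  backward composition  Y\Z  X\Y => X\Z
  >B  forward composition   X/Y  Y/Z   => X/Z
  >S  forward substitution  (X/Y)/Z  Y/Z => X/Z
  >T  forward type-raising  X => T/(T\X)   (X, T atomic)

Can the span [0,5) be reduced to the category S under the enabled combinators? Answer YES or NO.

[0,5] S   <
  [0,2] S/NP   >B
    [0,1] "from" : S/(N\NP)
    [1,2] "some" : (N\NP)/NP
  [2,5] S\(S/NP)   <
    [2,4] NP   <
      [2,3] "idea" : NP\N
      [3,4] "read" : NP\(NP\N)
    [4,5] "saw" : (S\(S/NP))\NP

YES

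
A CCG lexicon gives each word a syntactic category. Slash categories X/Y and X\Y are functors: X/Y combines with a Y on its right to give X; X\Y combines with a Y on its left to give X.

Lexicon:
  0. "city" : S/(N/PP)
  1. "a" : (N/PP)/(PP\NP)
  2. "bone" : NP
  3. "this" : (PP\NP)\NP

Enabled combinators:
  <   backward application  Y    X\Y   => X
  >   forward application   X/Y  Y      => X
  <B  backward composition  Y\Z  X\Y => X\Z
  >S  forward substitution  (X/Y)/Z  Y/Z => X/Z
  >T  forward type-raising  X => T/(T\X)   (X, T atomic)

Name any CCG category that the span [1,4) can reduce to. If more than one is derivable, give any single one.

[0,4] S   >
  [0,1] "city" : S/(N/PP)
  [1,4] N/PP   >
    [1,2] "a" : (N/PP)/(PP\NP)
    [2,4] PP\NP   <
      [2,3] "bone" : NP
      [3,4] "this" : (PP\NP)\NP

N/PP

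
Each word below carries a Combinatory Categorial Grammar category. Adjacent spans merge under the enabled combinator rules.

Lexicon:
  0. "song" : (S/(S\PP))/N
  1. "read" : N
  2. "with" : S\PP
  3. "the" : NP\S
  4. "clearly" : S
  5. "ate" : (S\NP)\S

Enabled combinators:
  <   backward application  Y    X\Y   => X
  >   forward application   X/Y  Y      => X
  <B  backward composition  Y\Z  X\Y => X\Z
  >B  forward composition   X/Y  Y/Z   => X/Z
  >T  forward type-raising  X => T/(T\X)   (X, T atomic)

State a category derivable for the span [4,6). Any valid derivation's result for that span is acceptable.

S\NP

[0,6] S   >
  [0,2] S/(S\PP)   >
    [0,1] "song" : (S/(S\PP))/N
    [1,2] "read" : N
  [2,6] S\PP   <B
    [2,4] NP\PP   <B
      [2,3] "with" : S\PP
      [3,4] "the" : NP\S
    [4,6] S\NP   <
      [4,5] "clearly" : S
      [5,6] "ate" : (S\NP)\S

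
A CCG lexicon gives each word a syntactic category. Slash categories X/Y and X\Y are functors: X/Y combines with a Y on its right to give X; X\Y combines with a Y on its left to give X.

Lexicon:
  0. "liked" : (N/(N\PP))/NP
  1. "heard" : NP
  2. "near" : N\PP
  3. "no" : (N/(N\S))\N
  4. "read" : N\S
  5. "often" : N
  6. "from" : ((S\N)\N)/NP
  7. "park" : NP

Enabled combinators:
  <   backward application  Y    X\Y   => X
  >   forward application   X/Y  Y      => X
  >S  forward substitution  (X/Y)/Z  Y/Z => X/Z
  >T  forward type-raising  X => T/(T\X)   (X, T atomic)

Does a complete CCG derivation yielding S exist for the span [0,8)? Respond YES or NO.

[0,8] S   <
  [0,5] N   >
    [0,4] N/(N\S)   <
      [0,3] N   >
        [0,2] N/(N\PP)   >
          [0,1] "liked" : (N/(N\PP))/NP
          [1,2] "heard" : NP
        [2,3] "near" : N\PP
      [3,4] "no" : (N/(N\S))\N
    [4,5] "read" : N\S
  [5,8] S\N   <
    [5,6] "often" : N
    [6,8] (S\N)\N   >
      [6,7] "from" : ((S\N)\N)/NP
      [7,8] "park" : NP

YES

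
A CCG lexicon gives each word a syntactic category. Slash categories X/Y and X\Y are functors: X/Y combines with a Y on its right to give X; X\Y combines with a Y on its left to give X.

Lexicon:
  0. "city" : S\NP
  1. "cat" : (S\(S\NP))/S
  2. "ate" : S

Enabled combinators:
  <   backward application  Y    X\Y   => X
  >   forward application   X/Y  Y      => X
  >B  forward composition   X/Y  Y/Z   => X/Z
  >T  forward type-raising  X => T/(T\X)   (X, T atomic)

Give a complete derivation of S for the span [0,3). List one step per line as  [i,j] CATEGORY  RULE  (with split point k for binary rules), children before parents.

[0,1] S\NP  lex  "city"
[1,2] (S\(S\NP))/S  lex  "cat"
[2,3] S  lex  "ate"
[1,3] S\(S\NP)  >  k=2
[0,3] S  <  k=1

[0,3] S   <
  [0,1] "city" : S\NP
  [1,3] S\(S\NP)   >
    [1,2] "cat" : (S\(S\NP))/S
    [2,3] "ate" : S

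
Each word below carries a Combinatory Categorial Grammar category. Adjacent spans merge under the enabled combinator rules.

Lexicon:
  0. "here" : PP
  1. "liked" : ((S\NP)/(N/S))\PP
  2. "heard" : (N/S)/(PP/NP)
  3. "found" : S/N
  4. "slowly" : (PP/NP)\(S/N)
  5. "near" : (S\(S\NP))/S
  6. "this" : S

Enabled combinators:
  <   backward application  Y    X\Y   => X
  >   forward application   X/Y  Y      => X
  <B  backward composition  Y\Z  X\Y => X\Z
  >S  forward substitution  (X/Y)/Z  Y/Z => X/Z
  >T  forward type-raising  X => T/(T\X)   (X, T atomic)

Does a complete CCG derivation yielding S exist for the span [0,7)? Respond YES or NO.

YES

[0,7] S   <
  [0,5] S\NP   >
    [0,2] (S\NP)/(N/S)   <
      [0,1] "here" : PP
      [1,2] "liked" : ((S\NP)/(N/S))\PP
    [2,5] N/S   >
      [2,3] "heard" : (N/S)/(PP/NP)
      [3,5] PP/NP   <
        [3,4] "found" : S/N
        [4,5] "slowly" : (PP/NP)\(S/N)
  [5,7] S\(S\NP)   >
    [5,6] "near" : (S\(S\NP))/S
    [6,7] "this" : S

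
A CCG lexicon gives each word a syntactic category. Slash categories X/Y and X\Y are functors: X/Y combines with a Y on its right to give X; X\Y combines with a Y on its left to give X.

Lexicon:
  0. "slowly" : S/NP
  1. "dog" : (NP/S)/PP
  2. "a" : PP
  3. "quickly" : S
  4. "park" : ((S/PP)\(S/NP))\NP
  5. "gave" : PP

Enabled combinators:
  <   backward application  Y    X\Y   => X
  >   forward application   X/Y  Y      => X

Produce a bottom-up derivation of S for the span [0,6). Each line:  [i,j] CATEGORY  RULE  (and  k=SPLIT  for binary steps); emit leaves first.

[0,6] S   >
  [0,5] S/PP   <
    [0,1] "slowly" : S/NP
    [1,5] (S/PP)\(S/NP)   <
      [1,4] NP   >
        [1,3] NP/S   >
          [1,2] "dog" : (NP/S)/PP
          [2,3] "a" : PP
        [3,4] "quickly" : S
      [4,5] "park" : ((S/PP)\(S/NP))\NP
  [5,6] "gave" : PP

[0,1] S/NP  lex  "slowly"
[1,2] (NP/S)/PP  lex  "dog"
[2,3] PP  lex  "a"
[1,3] NP/S  >  k=2
[3,4] S  lex  "quickly"
[1,4] NP  >  k=3
[4,5] ((S/PP)\(S/NP))\NP  lex  "park"
[1,5] (S/PP)\(S/NP)  <  k=4
[0,5] S/PP  <  k=1
[5,6] PP  lex  "gave"
[0,6] S  >  k=5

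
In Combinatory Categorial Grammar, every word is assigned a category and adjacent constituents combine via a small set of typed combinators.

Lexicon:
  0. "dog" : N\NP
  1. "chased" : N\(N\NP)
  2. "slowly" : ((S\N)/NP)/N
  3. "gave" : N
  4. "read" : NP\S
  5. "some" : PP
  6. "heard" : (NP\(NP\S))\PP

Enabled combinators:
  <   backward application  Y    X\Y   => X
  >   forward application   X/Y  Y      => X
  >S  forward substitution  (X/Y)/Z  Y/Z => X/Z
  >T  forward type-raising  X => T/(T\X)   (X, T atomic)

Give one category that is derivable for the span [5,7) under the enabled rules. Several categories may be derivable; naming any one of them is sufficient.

NP\(NP\S)

[0,7] S   <
  [0,2] N   <
    [0,1] "dog" : N\NP
    [1,2] "chased" : N\(N\NP)
  [2,7] S\N   >
    [2,4] (S\N)/NP   >
      [2,3] "slowly" : ((S\N)/NP)/N
      [3,4] "gave" : N
    [4,7] NP   <
      [4,5] "read" : NP\S
      [5,7] NP\(NP\S)   <
        [5,6] "some" : PP
        [6,7] "heard" : (NP\(NP\S))\PP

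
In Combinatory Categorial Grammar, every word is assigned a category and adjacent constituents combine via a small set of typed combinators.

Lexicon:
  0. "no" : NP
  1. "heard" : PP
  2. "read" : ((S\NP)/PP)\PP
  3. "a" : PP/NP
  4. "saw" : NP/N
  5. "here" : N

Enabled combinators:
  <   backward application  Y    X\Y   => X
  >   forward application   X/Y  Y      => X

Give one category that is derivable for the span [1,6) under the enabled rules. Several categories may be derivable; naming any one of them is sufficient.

S\NP

[0,6] S   <
  [0,1] "no" : NP
  [1,6] S\NP   >
    [1,3] (S\NP)/PP   <
      [1,2] "heard" : PP
      [2,3] "read" : ((S\NP)/PP)\PP
    [3,6] PP   >
      [3,4] "a" : PP/NP
      [4,6] NP   >
        [4,5] "saw" : NP/N
        [5,6] "here" : N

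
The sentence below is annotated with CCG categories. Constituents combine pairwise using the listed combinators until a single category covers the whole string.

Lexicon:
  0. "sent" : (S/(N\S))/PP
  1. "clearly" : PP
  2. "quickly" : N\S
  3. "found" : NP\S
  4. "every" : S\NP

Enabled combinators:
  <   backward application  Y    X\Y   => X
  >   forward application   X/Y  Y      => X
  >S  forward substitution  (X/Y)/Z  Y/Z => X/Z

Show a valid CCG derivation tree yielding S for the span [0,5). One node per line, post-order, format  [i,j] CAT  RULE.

[0,1] (S/(N\S))/PP  lex  "sent"
[1,2] PP  lex  "clearly"
[0,2] S/(N\S)  >  k=1
[2,3] N\S  lex  "quickly"
[0,3] S  >  k=2
[3,4] NP\S  lex  "found"
[0,4] NP  <  k=3
[4,5] S\NP  lex  "every"
[0,5] S  <  k=4

[0,5] S   <
  [0,4] NP   <
    [0,3] S   >
      [0,2] S/(N\S)   >
        [0,1] "sent" : (S/(N\S))/PP
        [1,2] "clearly" : PP
      [2,3] "quickly" : N\S
    [3,4] "found" : NP\S
  [4,5] "every" : S\NP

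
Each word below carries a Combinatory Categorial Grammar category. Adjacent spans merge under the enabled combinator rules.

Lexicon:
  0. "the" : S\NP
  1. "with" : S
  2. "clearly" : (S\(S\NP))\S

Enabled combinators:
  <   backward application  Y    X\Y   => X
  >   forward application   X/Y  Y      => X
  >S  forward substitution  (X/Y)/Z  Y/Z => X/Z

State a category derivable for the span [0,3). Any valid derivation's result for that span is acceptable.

[0,3] S   <
  [0,1] "the" : S\NP
  [1,3] S\(S\NP)   <
    [1,2] "with" : S
    [2,3] "clearly" : (S\(S\NP))\S

S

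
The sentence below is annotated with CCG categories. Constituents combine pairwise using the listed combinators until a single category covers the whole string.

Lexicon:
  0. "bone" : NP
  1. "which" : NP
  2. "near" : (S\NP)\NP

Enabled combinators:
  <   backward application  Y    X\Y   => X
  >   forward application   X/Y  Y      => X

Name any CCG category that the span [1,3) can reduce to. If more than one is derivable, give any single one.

[0,3] S   <
  [0,1] "bone" : NP
  [1,3] S\NP   <
    [1,2] "which" : NP
    [2,3] "near" : (S\NP)\NP

S\NP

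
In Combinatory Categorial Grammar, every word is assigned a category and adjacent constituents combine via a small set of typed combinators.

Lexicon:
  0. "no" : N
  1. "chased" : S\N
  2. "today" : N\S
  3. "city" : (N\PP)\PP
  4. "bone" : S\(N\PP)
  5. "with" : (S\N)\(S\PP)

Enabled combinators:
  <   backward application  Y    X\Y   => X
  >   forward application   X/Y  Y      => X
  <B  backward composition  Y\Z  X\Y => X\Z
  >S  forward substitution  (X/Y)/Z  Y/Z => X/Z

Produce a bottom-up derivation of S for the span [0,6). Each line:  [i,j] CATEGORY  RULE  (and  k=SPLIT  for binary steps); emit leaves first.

[0,6] S   <
  [0,3] N   <
    [0,2] S   <
      [0,1] "no" : N
      [1,2] "chased" : S\N
    [2,3] "today" : N\S
  [3,6] S\N   <
    [3,5] S\PP   <B
      [3,4] "city" : (N\PP)\PP
      [4,5] "bone" : S\(N\PP)
    [5,6] "with" : (S\N)\(S\PP)

[0,1] N  lex  "no"
[1,2] S\N  lex  "chased"
[0,2] S  <  k=1
[2,3] N\S  lex  "today"
[0,3] N  <  k=2
[3,4] (N\PP)\PP  lex  "city"
[4,5] S\(N\PP)  lex  "bone"
[3,5] S\PP  <B  k=4
[5,6] (S\N)\(S\PP)  lex  "with"
[3,6] S\N  <  k=5
[0,6] S  <  k=3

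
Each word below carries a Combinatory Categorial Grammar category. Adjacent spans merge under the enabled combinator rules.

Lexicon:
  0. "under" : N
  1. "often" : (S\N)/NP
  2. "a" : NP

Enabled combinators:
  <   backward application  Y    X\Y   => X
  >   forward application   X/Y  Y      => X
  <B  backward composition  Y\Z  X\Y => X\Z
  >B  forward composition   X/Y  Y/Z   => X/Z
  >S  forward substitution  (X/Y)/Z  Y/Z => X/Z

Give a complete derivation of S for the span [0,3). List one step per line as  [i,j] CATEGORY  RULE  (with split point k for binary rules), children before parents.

[0,1] N  lex  "under"
[1,2] (S\N)/NP  lex  "often"
[2,3] NP  lex  "a"
[1,3] S\N  >  k=2
[0,3] S  <  k=1

[0,3] S   <
  [0,1] "under" : N
  [1,3] S\N   >
    [1,2] "often" : (S\N)/NP
    [2,3] "a" : NP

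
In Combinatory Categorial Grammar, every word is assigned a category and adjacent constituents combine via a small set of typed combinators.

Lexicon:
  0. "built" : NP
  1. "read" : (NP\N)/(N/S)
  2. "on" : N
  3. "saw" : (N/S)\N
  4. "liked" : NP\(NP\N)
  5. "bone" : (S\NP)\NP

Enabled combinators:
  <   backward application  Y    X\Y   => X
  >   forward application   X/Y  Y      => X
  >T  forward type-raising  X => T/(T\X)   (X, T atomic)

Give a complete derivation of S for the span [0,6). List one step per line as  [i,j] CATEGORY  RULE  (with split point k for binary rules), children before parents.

[0,1] NP  lex  "built"
[0,1] S/(S\NP)  >T
[1,2] (NP\N)/(N/S)  lex  "read"
[2,3] N  lex  "on"
[3,4] (N/S)\N  lex  "saw"
[2,4] N/S  <  k=3
[1,4] NP\N  >  k=2
[4,5] NP\(NP\N)  lex  "liked"
[1,5] NP  <  k=4
[5,6] (S\NP)\NP  lex  "bone"
[1,6] S\NP  <  k=5
[0,6] S  >  k=1

[0,6] S   >
  [0,1] S/(S\NP)   >T
    [0,1] "built" : NP
  [1,6] S\NP   <
    [1,5] NP   <
      [1,4] NP\N   >
        [1,2] "read" : (NP\N)/(N/S)
        [2,4] N/S   <
          [2,3] "on" : N
          [3,4] "saw" : (N/S)\N
      [4,5] "liked" : NP\(NP\N)
    [5,6] "bone" : (S\NP)\NP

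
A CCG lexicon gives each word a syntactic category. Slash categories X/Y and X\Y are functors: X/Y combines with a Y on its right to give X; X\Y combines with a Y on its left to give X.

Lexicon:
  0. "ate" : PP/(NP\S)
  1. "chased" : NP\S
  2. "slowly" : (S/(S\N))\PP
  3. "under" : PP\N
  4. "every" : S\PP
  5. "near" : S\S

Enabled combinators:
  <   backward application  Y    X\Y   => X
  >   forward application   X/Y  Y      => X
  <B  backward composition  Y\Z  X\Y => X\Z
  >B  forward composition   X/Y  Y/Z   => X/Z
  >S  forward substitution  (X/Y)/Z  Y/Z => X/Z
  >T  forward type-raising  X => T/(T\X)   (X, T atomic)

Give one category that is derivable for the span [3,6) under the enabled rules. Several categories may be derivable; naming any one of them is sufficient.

[0,6] S   >
  [0,3] S/(S\N)   <
    [0,2] PP   >
      [0,1] "ate" : PP/(NP\S)
      [1,2] "chased" : NP\S
    [2,3] "slowly" : (S/(S\N))\PP
  [3,6] S\N   <B
    [3,5] S\N   <B
      [3,4] "under" : PP\N
      [4,5] "every" : S\PP
    [5,6] "near" : S\S

S\N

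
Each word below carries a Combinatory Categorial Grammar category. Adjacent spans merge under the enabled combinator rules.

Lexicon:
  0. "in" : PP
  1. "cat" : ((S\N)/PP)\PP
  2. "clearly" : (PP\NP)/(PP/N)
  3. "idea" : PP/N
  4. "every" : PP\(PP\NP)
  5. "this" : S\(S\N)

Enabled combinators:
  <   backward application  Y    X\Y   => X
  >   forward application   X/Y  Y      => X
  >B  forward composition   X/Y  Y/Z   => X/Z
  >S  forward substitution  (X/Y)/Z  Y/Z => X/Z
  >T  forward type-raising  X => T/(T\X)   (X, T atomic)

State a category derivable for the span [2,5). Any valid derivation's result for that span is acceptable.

PP

[0,6] S   <
  [0,5] S\N   >
    [0,2] (S\N)/PP   <
      [0,1] "in" : PP
      [1,2] "cat" : ((S\N)/PP)\PP
    [2,5] PP   <
      [2,4] PP\NP   >
        [2,3] "clearly" : (PP\NP)/(PP/N)
        [3,4] "idea" : PP/N
      [4,5] "every" : PP\(PP\NP)
  [5,6] "this" : S\(S\N)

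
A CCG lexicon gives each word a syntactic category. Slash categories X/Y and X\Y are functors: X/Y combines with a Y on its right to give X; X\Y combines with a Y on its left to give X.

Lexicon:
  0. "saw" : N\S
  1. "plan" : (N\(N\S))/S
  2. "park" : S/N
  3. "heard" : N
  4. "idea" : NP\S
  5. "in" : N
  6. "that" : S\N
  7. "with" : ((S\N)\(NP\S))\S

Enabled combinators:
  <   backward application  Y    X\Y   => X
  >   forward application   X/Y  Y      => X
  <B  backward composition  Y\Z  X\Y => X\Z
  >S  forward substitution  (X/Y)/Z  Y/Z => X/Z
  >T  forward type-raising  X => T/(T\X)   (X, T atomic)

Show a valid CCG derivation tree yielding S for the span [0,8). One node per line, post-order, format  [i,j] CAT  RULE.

[0,8] S   <
  [0,4] N   <
    [0,1] "saw" : N\S
    [1,4] N\(N\S)   >
      [1,2] "plan" : (N\(N\S))/S
      [2,4] S   >
        [2,3] "park" : S/N
        [3,4] "heard" : N
  [4,8] S\N   <
    [4,5] "idea" : NP\S
    [5,8] (S\N)\(NP\S)   <
      [5,7] S   <
        [5,6] "in" : N
        [6,7] "that" : S\N
      [7,8] "with" : ((S\N)\(NP\S))\S

[0,1] N\S  lex  "saw"
[1,2] (N\(N\S))/S  lex  "plan"
[2,3] S/N  lex  "park"
[3,4] N  lex  "heard"
[2,4] S  >  k=3
[1,4] N\(N\S)  >  k=2
[0,4] N  <  k=1
[4,5] NP\S  lex  "idea"
[5,6] N  lex  "in"
[6,7] S\N  lex  "that"
[5,7] S  <  k=6
[7,8] ((S\N)\(NP\S))\S  lex  "with"
[5,8] (S\N)\(NP\S)  <  k=7
[4,8] S\N  <  k=5
[0,8] S  <  k=4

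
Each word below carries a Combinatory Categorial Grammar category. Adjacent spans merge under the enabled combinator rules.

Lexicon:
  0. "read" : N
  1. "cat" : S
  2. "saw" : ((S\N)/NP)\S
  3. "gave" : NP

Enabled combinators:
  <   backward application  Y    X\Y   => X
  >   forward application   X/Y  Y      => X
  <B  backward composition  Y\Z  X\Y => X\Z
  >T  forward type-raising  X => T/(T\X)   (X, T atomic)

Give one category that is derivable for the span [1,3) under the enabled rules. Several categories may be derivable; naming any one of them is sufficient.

[0,4] S   <
  [0,1] "read" : N
  [1,4] S\N   >
    [1,3] (S\N)/NP   <
      [1,2] "cat" : S
      [2,3] "saw" : ((S\N)/NP)\S
    [3,4] "gave" : NP

(S\N)/NP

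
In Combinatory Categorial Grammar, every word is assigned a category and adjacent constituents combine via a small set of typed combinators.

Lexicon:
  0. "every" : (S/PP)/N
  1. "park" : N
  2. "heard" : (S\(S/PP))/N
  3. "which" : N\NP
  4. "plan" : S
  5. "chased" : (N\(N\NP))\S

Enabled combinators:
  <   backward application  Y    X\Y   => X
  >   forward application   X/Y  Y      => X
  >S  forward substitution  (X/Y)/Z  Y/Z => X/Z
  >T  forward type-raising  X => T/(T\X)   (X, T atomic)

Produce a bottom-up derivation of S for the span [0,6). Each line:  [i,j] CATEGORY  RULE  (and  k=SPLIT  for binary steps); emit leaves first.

[0,1] (S/PP)/N  lex  "every"
[1,2] N  lex  "park"
[0,2] S/PP  >  k=1
[2,3] (S\(S/PP))/N  lex  "heard"
[3,4] N\NP  lex  "which"
[4,5] S  lex  "plan"
[5,6] (N\(N\NP))\S  lex  "chased"
[4,6] N\(N\NP)  <  k=5
[3,6] N  <  k=4
[2,6] S\(S/PP)  >  k=3
[0,6] S  <  k=2

[0,6] S   <
  [0,2] S/PP   >
    [0,1] "every" : (S/PP)/N
    [1,2] "park" : N
  [2,6] S\(S/PP)   >
    [2,3] "heard" : (S\(S/PP))/N
    [3,6] N   <
      [3,4] "which" : N\NP
      [4,6] N\(N\NP)   <
        [4,5] "plan" : S
        [5,6] "chased" : (N\(N\NP))\S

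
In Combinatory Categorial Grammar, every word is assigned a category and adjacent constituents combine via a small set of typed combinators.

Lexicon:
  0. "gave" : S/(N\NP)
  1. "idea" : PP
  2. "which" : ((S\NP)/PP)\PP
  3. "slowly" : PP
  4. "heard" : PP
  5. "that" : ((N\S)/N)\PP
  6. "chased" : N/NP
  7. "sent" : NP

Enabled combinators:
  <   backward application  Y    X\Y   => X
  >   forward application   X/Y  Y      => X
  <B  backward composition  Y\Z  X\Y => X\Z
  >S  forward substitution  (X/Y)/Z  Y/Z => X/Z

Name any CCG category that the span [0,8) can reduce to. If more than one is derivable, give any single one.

S

[0,8] S   >
  [0,1] "gave" : S/(N\NP)
  [1,8] N\NP   <B
    [1,4] S\NP   >
      [1,3] (S\NP)/PP   <
        [1,2] "idea" : PP
        [2,3] "which" : ((S\NP)/PP)\PP
      [3,4] "slowly" : PP
    [4,8] N\S   >
      [4,6] (N\S)/N   <
        [4,5] "heard" : PP
        [5,6] "that" : ((N\S)/N)\PP
      [6,8] N   >
        [6,7] "chased" : N/NP
        [7,8] "sent" : NP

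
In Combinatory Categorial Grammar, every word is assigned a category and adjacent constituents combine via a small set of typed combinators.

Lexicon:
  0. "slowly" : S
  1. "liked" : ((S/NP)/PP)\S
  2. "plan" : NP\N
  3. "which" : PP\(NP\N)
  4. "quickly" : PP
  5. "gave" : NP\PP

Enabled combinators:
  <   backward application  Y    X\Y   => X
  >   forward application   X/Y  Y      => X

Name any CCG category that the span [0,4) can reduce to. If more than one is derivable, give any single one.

[0,6] S   >
  [0,4] S/NP   >
    [0,2] (S/NP)/PP   <
      [0,1] "slowly" : S
      [1,2] "liked" : ((S/NP)/PP)\S
    [2,4] PP   <
      [2,3] "plan" : NP\N
      [3,4] "which" : PP\(NP\N)
  [4,6] NP   <
    [4,5] "quickly" : PP
    [5,6] "gave" : NP\PP

S/NP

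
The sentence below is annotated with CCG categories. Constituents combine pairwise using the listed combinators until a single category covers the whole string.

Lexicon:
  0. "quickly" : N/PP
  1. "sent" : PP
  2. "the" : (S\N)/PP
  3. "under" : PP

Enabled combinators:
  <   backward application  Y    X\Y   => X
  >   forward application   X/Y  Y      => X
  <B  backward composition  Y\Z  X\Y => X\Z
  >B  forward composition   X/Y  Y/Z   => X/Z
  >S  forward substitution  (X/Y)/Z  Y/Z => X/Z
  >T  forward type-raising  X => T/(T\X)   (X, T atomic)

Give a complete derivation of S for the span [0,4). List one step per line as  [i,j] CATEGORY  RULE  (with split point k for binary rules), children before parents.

[0,4] S   <
  [0,2] N   >
    [0,1] "quickly" : N/PP
    [1,2] "sent" : PP
  [2,4] S\N   >
    [2,3] "the" : (S\N)/PP
    [3,4] "under" : PP

[0,1] N/PP  lex  "quickly"
[1,2] PP  lex  "sent"
[0,2] N  >  k=1
[2,3] (S\N)/PP  lex  "the"
[3,4] PP  lex  "under"
[2,4] S\N  >  k=3
[0,4] S  <  k=2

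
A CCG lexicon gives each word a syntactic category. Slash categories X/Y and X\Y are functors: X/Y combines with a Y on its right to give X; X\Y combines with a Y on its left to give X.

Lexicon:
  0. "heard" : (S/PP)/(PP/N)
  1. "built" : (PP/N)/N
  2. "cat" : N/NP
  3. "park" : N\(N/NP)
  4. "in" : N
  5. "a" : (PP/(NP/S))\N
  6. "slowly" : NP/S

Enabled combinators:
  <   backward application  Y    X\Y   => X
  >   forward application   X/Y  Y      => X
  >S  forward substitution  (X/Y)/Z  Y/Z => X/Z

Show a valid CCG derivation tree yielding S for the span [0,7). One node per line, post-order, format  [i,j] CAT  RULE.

[0,1] (S/PP)/(PP/N)  lex  "heard"
[1,2] (PP/N)/N  lex  "built"
[2,3] N/NP  lex  "cat"
[3,4] N\(N/NP)  lex  "park"
[2,4] N  <  k=3
[1,4] PP/N  >  k=2
[0,4] S/PP  >  k=1
[4,5] N  lex  "in"
[5,6] (PP/(NP/S))\N  lex  "a"
[4,6] PP/(NP/S)  <  k=5
[6,7] NP/S  lex  "slowly"
[4,7] PP  >  k=6
[0,7] S  >  k=4

[0,7] S   >
  [0,4] S/PP   >
    [0,1] "heard" : (S/PP)/(PP/N)
    [1,4] PP/N   >
      [1,2] "built" : (PP/N)/N
      [2,4] N   <
        [2,3] "cat" : N/NP
        [3,4] "park" : N\(N/NP)
  [4,7] PP   >
    [4,6] PP/(NP/S)   <
      [4,5] "in" : N
      [5,6] "a" : (PP/(NP/S))\N
    [6,7] "slowly" : NP/S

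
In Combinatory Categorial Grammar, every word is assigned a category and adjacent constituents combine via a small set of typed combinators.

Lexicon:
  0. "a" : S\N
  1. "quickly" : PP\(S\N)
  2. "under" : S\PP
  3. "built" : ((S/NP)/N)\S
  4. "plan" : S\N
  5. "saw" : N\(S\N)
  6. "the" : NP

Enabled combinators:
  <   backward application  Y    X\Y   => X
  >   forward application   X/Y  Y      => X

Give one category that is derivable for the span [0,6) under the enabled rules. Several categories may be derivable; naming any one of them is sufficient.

S/NP

[0,7] S   >
  [0,6] S/NP   >
    [0,4] (S/NP)/N   <
      [0,3] S   <
        [0,2] PP   <
          [0,1] "a" : S\N
          [1,2] "quickly" : PP\(S\N)
        [2,3] "under" : S\PP
      [3,4] "built" : ((S/NP)/N)\S
    [4,6] N   <
      [4,5] "plan" : S\N
      [5,6] "saw" : N\(S\N)
  [6,7] "the" : NP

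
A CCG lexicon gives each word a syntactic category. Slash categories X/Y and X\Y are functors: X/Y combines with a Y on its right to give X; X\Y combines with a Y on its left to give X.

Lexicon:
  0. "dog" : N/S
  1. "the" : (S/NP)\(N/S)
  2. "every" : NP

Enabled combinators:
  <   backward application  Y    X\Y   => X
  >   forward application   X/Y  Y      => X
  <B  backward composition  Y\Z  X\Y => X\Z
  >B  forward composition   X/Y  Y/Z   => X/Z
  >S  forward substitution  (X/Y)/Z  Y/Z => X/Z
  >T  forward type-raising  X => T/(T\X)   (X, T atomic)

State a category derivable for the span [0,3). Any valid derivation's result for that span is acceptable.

S

[0,3] S   >
  [0,2] S/NP   <
    [0,1] "dog" : N/S
    [1,2] "the" : (S/NP)\(N/S)
  [2,3] "every" : NP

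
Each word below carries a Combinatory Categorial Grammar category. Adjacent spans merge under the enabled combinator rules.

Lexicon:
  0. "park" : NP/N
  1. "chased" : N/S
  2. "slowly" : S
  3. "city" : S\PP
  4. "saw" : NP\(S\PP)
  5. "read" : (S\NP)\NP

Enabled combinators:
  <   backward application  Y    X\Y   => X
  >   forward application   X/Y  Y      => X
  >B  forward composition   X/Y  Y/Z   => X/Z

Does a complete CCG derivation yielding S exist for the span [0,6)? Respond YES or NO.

YES

[0,6] S   <
  [0,3] NP   >
    [0,1] "park" : NP/N
    [1,3] N   >
      [1,2] "chased" : N/S
      [2,3] "slowly" : S
  [3,6] S\NP   <
    [3,5] NP   <
      [3,4] "city" : S\PP
      [4,5] "saw" : NP\(S\PP)
    [5,6] "read" : (S\NP)\NP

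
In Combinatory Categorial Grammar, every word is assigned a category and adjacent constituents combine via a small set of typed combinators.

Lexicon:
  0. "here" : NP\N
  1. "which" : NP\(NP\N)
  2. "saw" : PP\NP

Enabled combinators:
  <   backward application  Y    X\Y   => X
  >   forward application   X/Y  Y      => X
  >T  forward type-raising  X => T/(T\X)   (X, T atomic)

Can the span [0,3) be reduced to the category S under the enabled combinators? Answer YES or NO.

NP\N NP\(NP\N) PP\NP
CKY chart[0,3] = {N/(N\PP), NP/(NP\PP), PP, PP/(PP\PP), S/(S\PP)}; S ∉ chart

NO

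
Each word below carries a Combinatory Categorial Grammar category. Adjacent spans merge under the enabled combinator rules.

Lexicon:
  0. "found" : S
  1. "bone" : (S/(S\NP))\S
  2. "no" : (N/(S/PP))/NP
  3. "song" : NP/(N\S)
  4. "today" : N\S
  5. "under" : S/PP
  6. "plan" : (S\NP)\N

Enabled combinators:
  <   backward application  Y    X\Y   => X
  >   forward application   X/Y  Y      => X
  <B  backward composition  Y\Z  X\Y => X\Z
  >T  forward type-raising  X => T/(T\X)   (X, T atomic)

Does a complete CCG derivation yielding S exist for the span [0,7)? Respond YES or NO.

YES

[0,7] S   >
  [0,2] S/(S\NP)   <
    [0,1] "found" : S
    [1,2] "bone" : (S/(S\NP))\S
  [2,7] S\NP   <
    [2,6] N   >
      [2,5] N/(S/PP)   >
        [2,3] "no" : (N/(S/PP))/NP
        [3,5] NP   >
          [3,4] "song" : NP/(N\S)
          [4,5] "today" : N\S
      [5,6] "under" : S/PP
    [6,7] "plan" : (S\NP)\N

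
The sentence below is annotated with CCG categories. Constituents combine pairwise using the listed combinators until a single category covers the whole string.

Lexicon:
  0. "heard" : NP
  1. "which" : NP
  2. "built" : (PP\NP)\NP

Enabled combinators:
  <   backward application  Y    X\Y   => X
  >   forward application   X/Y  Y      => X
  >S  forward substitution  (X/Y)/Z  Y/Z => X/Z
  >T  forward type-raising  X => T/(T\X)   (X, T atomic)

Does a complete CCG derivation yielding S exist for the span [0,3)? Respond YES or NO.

NO

NP NP (PP\NP)\NP
CKY chart[0,3] = {N/(N\PP), NP/(NP\PP), PP, PP/(PP\PP), S/(S\PP)}; S ∉ chart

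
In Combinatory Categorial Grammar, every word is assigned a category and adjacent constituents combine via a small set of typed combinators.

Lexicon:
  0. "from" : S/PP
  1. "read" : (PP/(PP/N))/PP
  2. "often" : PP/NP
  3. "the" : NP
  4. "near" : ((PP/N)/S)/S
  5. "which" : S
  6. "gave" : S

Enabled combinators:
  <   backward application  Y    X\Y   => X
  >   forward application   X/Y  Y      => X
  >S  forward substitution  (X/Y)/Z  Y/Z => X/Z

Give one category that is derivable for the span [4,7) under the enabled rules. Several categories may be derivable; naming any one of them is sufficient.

[0,7] S   >
  [0,1] "from" : S/PP
  [1,7] PP   >
    [1,4] PP/(PP/N)   >
      [1,2] "read" : (PP/(PP/N))/PP
      [2,4] PP   >
        [2,3] "often" : PP/NP
        [3,4] "the" : NP
    [4,7] PP/N   >
      [4,6] (PP/N)/S   >
        [4,5] "near" : ((PP/N)/S)/S
        [5,6] "which" : S
      [6,7] "gave" : S

PP/N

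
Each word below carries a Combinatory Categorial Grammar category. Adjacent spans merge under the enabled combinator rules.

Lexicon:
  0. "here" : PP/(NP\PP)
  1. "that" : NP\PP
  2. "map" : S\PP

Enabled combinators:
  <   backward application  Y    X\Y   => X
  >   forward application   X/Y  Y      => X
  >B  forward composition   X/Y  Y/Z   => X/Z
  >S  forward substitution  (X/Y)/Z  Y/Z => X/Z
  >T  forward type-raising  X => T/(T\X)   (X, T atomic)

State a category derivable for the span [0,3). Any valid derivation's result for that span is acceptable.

S

[0,3] S   <
  [0,2] PP   >
    [0,1] "here" : PP/(NP\PP)
    [1,2] "that" : NP\PP
  [2,3] "map" : S\PP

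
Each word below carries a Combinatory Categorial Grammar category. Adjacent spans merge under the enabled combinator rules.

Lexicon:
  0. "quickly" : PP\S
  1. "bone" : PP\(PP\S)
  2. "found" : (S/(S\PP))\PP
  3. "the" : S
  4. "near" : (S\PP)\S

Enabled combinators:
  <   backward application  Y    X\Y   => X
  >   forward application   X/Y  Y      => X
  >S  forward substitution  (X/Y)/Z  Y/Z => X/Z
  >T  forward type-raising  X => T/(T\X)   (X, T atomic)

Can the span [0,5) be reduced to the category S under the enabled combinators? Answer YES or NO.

YES

[0,5] S   >
  [0,3] S/(S\PP)   <
    [0,2] PP   <
      [0,1] "quickly" : PP\S
      [1,2] "bone" : PP\(PP\S)
    [2,3] "found" : (S/(S\PP))\PP
  [3,5] S\PP   <
    [3,4] "the" : S
    [4,5] "near" : (S\PP)\S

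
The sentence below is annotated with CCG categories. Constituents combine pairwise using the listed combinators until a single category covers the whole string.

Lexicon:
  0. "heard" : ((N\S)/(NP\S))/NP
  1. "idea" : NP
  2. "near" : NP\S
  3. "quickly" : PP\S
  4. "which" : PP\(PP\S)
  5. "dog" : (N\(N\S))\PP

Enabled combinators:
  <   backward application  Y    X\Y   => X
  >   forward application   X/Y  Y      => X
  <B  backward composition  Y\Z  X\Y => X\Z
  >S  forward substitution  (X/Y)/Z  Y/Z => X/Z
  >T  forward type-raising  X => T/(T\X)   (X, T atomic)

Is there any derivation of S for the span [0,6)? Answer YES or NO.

NO

((N\S)/(NP\S))/NP NP NP\S PP\S PP\(PP\S) (N\(N\S))\PP
CKY chart[0,6] = {N, N/(N\N), NP/(NP\N), PP/(PP\N), S/(S\N)}; S ∉ chart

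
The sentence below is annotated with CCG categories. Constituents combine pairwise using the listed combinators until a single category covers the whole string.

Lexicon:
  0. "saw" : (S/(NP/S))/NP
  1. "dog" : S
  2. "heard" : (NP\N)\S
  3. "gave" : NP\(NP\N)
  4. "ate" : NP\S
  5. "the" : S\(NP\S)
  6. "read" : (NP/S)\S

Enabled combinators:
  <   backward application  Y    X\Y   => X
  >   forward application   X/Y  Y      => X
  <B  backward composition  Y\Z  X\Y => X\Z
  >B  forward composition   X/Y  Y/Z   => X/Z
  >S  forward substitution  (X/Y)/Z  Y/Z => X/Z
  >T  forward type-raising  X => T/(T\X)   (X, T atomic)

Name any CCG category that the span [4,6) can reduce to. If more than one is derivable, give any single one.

S

[0,7] S   >
  [0,4] S/(NP/S)   >
    [0,1] "saw" : (S/(NP/S))/NP
    [1,4] NP   <
      [1,3] NP\N   <
        [1,2] "dog" : S
        [2,3] "heard" : (NP\N)\S
      [3,4] "gave" : NP\(NP\N)
  [4,7] NP/S   <
    [4,6] S   <
      [4,5] "ate" : NP\S
      [5,6] "the" : S\(NP\S)
    [6,7] "read" : (NP/S)\S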